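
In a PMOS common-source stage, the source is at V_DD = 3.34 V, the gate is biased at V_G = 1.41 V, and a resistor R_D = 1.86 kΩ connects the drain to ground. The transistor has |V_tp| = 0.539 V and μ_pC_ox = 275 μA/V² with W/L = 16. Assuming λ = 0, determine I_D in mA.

V_SG = V_DD − V_G = 3.34 − 1.41 = 1.93 V, so V_ov = 1.93 − 0.539 = 1.39 V.
k_p = μ_pC_ox · (W/L) = 4.4 mA/V².
Assume saturation: I_D = ½ k_p V_ov² = 0.5 × 4.4 × 1.39² = 4.26 mA, giving V_SD = V_DD − I_D R_D = 3.34 − 4.26 × 1.86 = -4.58 V.
But -4.58 V < V_ov = 1.39 V, so the device is actually in triode.
In triode I_D = k_p[V_ov V_SD − ½ V_SD²] and I_D = (V_DD − V_SD)/R_D. Equating: 4.09 V_SD² − 12.38 V_SD + 3.34 = 0, giving V_SD = 0.299 V (the root below V_ov).
I_D = (3.34 − 0.299) / 1.86 = 1.63 mA.

I_D = 1.63 mA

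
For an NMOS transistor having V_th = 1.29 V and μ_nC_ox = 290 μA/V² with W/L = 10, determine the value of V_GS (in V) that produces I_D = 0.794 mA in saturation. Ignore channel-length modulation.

k_n = μ_nC_ox · (W/L) = 2.9 mA/V².
In saturation I_D = ½ k_n (V_GS − V_th)², so V_GS − V_th = √(2 I_D / k_n) = √(2 × 0.794 / 2.9) = 0.74 V.
V_GS = 1.29 + 0.74 = 2.03 V.

V_GS = 2.03 V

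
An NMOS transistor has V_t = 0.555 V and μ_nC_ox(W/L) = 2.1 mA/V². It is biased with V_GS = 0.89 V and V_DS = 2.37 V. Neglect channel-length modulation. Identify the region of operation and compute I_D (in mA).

V_ov = V_GS − V_t = 0.89 − 0.555 = 0.335 V.
Since V_DS = 2.37 V ≥ V_ov = 0.335 V, the device is in saturation.
I_D = ½ k_n V_ov² = 0.5 × 2.1 × 0.335² = 0.118 mA.

Saturation; I_D = 0.118 mA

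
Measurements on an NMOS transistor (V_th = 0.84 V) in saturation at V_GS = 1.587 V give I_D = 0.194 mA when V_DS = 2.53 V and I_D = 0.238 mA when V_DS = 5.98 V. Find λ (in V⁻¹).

With V_GS fixed, I_D ∝ (1 + λ V_DS) in saturation, so I_D2/I_D1 = (1 + λ V_DS2)/(1 + λ V_DS1).
0.238/0.194 = 1.227 = (1 + 5.98 λ)/(1 + 2.53 λ).
Solving: λ (I_D1 V_DS2 − I_D2 V_DS1) = I_D2 − I_D1, so λ = (0.238 − 0.194) / (0.194 × 5.98 − 0.238 × 2.53) = 0.044 / 0.558 = 0.0789 V⁻¹.

λ = 0.0789 V⁻¹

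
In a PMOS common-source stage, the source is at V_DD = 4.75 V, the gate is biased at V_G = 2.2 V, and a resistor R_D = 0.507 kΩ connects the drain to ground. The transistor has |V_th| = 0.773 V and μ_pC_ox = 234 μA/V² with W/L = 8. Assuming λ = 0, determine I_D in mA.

I_D = 2.96 mA

V_SG = V_DD − V_G = 4.75 − 2.2 = 2.55 V, so V_ov = 2.55 − 0.773 = 1.78 V.
k_p = μ_pC_ox · (W/L) = 1.872 mA/V².
Assume saturation: I_D = ½ k_p V_ov² = 0.5 × 1.872 × 1.78² = 2.96 mA, giving V_SD = V_DD − I_D R_D = 4.75 − 2.96 × 0.507 = 3.25 V.
V_SD = 3.25 V ≥ V_ov = 1.78 V, confirming saturation.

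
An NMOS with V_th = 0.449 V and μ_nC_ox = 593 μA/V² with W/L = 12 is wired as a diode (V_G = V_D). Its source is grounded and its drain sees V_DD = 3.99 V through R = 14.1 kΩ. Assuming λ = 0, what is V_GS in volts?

With gate tied to drain, V_GS = V_DS ≥ V_GS − V_th, so the device is in saturation.
k_n = μ_nC_ox · (W/L) = 7.116 mA/V².
KCL at the drain: ½ k_n (V_GS − V_th)² = (V_DD − V_GS)/R.
Let x = V_GS − 0.449. Then 50.2 x² + x − 3.541 = 0, giving x = 0.256 V (positive root), so V_GS = 0.705 V.
I_D = (V_DD − V_GS)/R = (3.99 − 0.705) / 14.1 = 0.233 mA.

V_GS = 0.705 V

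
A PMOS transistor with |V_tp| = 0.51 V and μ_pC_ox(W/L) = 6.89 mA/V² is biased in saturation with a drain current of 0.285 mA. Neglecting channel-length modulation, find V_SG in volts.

In saturation I_D = ½ k_p (V_SG − |V_tp|)², so V_SG − |V_tp| = √(2 I_D / k_p) = √(2 × 0.285 / 6.89) = 0.288 V.
V_SG = 0.51 + 0.288 = 0.798 V.

V_SG = 0.798 V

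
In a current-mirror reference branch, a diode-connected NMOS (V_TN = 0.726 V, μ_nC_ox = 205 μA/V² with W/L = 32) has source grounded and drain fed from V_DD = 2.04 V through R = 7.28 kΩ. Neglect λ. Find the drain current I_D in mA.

I_D = 0.151 mA

With gate tied to drain, V_GS = V_DS ≥ V_GS − V_TN, so the device is in saturation.
k_n = μ_nC_ox · (W/L) = 6.56 mA/V².
KCL at the drain: ½ k_n (V_GS − V_TN)² = (V_DD − V_GS)/R.
Let x = V_GS − 0.726. Then 23.9 x² + x − 1.314 = 0, giving x = 0.215 V (positive root), so V_GS = 0.941 V.
I_D = (V_DD − V_GS)/R = (2.04 − 0.941) / 7.28 = 0.151 mA.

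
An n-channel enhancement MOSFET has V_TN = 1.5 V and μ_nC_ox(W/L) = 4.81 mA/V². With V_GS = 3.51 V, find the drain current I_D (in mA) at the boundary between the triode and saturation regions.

At the boundary V_DS = V_ov = V_GS − V_TN = 3.51 − 1.5 = 2.01 V.
I_D = ½ k_n V_ov² = 0.5 × 4.81 × 2.01² = 9.72 mA.

I_D = 9.72 mA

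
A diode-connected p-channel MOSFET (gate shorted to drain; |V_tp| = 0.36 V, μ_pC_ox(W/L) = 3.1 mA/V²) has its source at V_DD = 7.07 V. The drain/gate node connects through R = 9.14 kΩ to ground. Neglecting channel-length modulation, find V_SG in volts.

With gate tied to drain, V_SG = V_SD ≥ V_SG − |V_tp|, so the device is in saturation.
KCL at the drain: ½ k_p (V_SG − |V_tp|)² = (V_DD − V_SG)/R.
Let x = V_SG − 0.36. Then 14.2 x² + x − 6.71 = 0, giving x = 0.654 V (positive root), so V_SG = 1.01 V.
I_D = (V_DD − V_SG)/R = (7.07 − 1.01) / 9.14 = 0.663 mA.

V_SG = 1.01 V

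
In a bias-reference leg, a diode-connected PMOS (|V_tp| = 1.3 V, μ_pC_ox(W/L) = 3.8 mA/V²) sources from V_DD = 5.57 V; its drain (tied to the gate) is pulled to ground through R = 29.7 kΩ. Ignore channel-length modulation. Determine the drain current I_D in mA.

With gate tied to drain, V_SG = V_SD ≥ V_SG − |V_tp|, so the device is in saturation.
KCL at the drain: ½ k_p (V_SG − |V_tp|)² = (V_DD − V_SG)/R.
Let x = V_SG − 1.3. Then 56.4 x² + x − 4.27 = 0, giving x = 0.266 V (positive root), so V_SG = 1.57 V.
I_D = (V_DD − V_SG)/R = (5.57 − 1.57) / 29.7 = 0.135 mA.

I_D = 0.135 mA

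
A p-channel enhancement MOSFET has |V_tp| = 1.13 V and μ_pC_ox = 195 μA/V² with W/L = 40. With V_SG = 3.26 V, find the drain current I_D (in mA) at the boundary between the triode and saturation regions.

At the boundary V_SD = V_ov = V_SG − |V_tp| = 3.26 − 1.13 = 2.13 V.
k_p = μ_pC_ox · (W/L) = 7.8 mA/V².
I_D = ½ k_p V_ov² = 0.5 × 7.8 × 2.13² = 17.7 mA.

I_D = 17.7 mA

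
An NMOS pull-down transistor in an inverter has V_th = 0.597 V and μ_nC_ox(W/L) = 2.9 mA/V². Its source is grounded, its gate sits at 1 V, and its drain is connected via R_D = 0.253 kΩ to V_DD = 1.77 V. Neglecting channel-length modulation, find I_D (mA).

I_D = 0.235 mA

V_GS = V_G = 1 V, so V_ov = 1 − 0.597 = 0.403 V.
Assume saturation: I_D = ½ k_n V_ov² = 0.5 × 2.9 × 0.403² = 0.235 mA, giving V_DS = V_DD − I_D R_D = 1.77 − 0.235 × 0.253 = 1.71 V.
V_DS = 1.71 V ≥ V_ov = 0.403 V, confirming saturation.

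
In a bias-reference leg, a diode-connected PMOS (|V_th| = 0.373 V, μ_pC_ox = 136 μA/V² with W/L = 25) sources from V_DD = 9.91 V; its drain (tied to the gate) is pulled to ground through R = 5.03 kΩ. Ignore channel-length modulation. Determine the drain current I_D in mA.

With gate tied to drain, V_SG = V_SD ≥ V_SG − |V_th|, so the device is in saturation.
k_p = μ_pC_ox · (W/L) = 3.4 mA/V².
KCL at the drain: ½ k_p (V_SG − |V_th|)² = (V_DD − V_SG)/R.
Let x = V_SG − 0.373. Then 8.55 x² + x − 9.537 = 0, giving x = 0.999 V (positive root), so V_SG = 1.37 V.
I_D = (V_DD − V_SG)/R = (9.91 − 1.37) / 5.03 = 1.7 mA.

I_D = 1.70 mA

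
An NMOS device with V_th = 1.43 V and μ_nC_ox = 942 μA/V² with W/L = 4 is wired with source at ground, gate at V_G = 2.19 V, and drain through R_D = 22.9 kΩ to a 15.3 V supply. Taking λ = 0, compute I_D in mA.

V_GS = V_G = 2.19 V, so V_ov = 2.19 − 1.43 = 0.76 V.
k_n = μ_nC_ox · (W/L) = 3.768 mA/V².
Assume saturation: I_D = ½ k_n V_ov² = 0.5 × 3.768 × 0.76² = 1.09 mA, giving V_DS = V_DD − I_D R_D = 15.3 − 1.09 × 22.9 = -9.62 V.
But -9.62 V < V_ov = 0.76 V, so the device is actually in triode.
In triode I_D = k_n[V_ov V_DS − ½ V_DS²] and I_D = (V_DD − V_DS)/R_D. Equating: 43.1 V_DS² − 66.58 V_DS + 15.3 = 0, giving V_DS = 0.281 V (the root below V_ov).
I_D = (15.3 − 0.281) / 22.9 = 0.656 mA.

I_D = 0.656 mA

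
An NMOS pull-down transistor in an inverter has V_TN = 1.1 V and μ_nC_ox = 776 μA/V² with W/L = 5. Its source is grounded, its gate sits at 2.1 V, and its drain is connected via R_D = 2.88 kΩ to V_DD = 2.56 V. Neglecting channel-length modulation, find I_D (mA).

V_GS = V_G = 2.1 V, so V_ov = 2.1 − 1.1 = 1 V.
k_n = μ_nC_ox · (W/L) = 3.88 mA/V².
Assume saturation: I_D = ½ k_n V_ov² = 0.5 × 3.88 × 1² = 1.94 mA, giving V_DS = V_DD − I_D R_D = 2.56 − 1.94 × 2.88 = -3.03 V.
But -3.03 V < V_ov = 1 V, so the device is actually in triode.
In triode I_D = k_n[V_ov V_DS − ½ V_DS²] and I_D = (V_DD − V_DS)/R_D. Equating: 5.59 V_DS² − 12.17 V_DS + 2.56 = 0, giving V_DS = 0.236 V (the root below V_ov).
I_D = (2.56 − 0.236) / 2.88 = 0.807 mA.

I_D = 0.807 mA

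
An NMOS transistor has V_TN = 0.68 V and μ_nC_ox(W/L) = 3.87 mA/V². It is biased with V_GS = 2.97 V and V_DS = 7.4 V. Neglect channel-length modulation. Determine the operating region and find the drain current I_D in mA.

Saturation; I_D = 10.1 mA

V_ov = V_GS − V_TN = 2.97 − 0.68 = 2.29 V.
Since V_DS = 7.4 V ≥ V_ov = 2.29 V, the device is in saturation.
I_D = ½ k_n V_ov² = 0.5 × 3.87 × 2.29² = 10.1 mA.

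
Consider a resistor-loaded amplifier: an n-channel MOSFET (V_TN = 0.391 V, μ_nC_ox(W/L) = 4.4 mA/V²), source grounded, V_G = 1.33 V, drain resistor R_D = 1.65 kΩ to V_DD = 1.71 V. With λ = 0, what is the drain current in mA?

V_GS = V_G = 1.33 V, so V_ov = 1.33 − 0.391 = 0.939 V.
Assume saturation: I_D = ½ k_n V_ov² = 0.5 × 4.4 × 0.939² = 1.94 mA, giving V_DS = V_DD − I_D R_D = 1.71 − 1.94 × 1.65 = -1.49 V.
But -1.49 V < V_ov = 0.939 V, so the device is actually in triode.
In triode I_D = k_n[V_ov V_DS − ½ V_DS²] and I_D = (V_DD − V_DS)/R_D. Equating: 3.63 V_DS² − 7.817 V_DS + 1.71 = 0, giving V_DS = 0.247 V (the root below V_ov).
I_D = (1.71 − 0.247) / 1.65 = 0.887 mA.

I_D = 0.887 mA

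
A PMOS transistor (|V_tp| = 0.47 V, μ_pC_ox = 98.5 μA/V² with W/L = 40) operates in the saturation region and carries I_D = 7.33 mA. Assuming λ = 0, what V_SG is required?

V_SG = 2.40 V

k_p = μ_pC_ox · (W/L) = 3.94 mA/V².
In saturation I_D = ½ k_p (V_SG − |V_tp|)², so V_SG − |V_tp| = √(2 I_D / k_p) = √(2 × 7.33 / 3.94) = 1.93 V.
V_SG = 0.47 + 1.93 = 2.4 V.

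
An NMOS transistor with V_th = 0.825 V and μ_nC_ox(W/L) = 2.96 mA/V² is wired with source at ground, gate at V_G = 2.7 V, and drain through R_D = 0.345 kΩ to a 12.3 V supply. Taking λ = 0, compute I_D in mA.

V_GS = V_G = 2.7 V, so V_ov = 2.7 − 0.825 = 1.88 V.
Assume saturation: I_D = ½ k_n V_ov² = 0.5 × 2.96 × 1.88² = 5.2 mA, giving V_DS = V_DD − I_D R_D = 12.3 − 5.2 × 0.345 = 10.5 V.
V_DS = 10.5 V ≥ V_ov = 1.88 V, confirming saturation.

I_D = 5.20 mA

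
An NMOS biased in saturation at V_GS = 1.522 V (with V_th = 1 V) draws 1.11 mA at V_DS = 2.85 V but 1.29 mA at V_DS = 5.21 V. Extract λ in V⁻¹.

With V_GS fixed, I_D ∝ (1 + λ V_DS) in saturation, so I_D2/I_D1 = (1 + λ V_DS2)/(1 + λ V_DS1).
1.29/1.11 = 1.162 = (1 + 5.21 λ)/(1 + 2.85 λ).
Solving: λ (I_D1 V_DS2 − I_D2 V_DS1) = I_D2 − I_D1, so λ = (1.29 − 1.11) / (1.11 × 5.21 − 1.29 × 2.85) = 0.18 / 2.11 = 0.0854 V⁻¹.

λ = 0.0854 V⁻¹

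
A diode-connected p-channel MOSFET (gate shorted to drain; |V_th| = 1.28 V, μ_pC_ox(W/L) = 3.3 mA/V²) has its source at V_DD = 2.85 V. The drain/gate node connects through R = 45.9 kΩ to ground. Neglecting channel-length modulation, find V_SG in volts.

V_SG = 1.42 V

With gate tied to drain, V_SG = V_SD ≥ V_SG − |V_th|, so the device is in saturation.
KCL at the drain: ½ k_p (V_SG − |V_th|)² = (V_DD − V_SG)/R.
Let x = V_SG − 1.28. Then 75.7 x² + x − 1.57 = 0, giving x = 0.138 V (positive root), so V_SG = 1.42 V.
I_D = (V_DD − V_SG)/R = (2.85 − 1.42) / 45.9 = 0.0312 mA.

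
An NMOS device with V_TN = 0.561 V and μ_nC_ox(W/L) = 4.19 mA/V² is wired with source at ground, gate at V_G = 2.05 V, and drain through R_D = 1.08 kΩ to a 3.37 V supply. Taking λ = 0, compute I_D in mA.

V_GS = V_G = 2.05 V, so V_ov = 2.05 − 0.561 = 1.49 V.
Assume saturation: I_D = ½ k_n V_ov² = 0.5 × 4.19 × 1.49² = 4.64 mA, giving V_DS = V_DD − I_D R_D = 3.37 − 4.64 × 1.08 = -1.65 V.
But -1.65 V < V_ov = 1.49 V, so the device is actually in triode.
In triode I_D = k_n[V_ov V_DS − ½ V_DS²] and I_D = (V_DD − V_DS)/R_D. Equating: 2.26 V_DS² − 7.738 V_DS + 3.37 = 0, giving V_DS = 0.512 V (the root below V_ov).
I_D = (3.37 − 0.512) / 1.08 = 2.65 mA.

I_D = 2.65 mA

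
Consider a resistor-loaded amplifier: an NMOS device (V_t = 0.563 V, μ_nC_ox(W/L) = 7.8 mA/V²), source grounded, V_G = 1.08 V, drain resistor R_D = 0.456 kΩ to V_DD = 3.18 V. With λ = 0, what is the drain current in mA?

I_D = 1.04 mA

V_GS = V_G = 1.08 V, so V_ov = 1.08 − 0.563 = 0.517 V.
Assume saturation: I_D = ½ k_n V_ov² = 0.5 × 7.8 × 0.517² = 1.04 mA, giving V_DS = V_DD − I_D R_D = 3.18 − 1.04 × 0.456 = 2.7 V.
V_DS = 2.7 V ≥ V_ov = 0.517 V, confirming saturation.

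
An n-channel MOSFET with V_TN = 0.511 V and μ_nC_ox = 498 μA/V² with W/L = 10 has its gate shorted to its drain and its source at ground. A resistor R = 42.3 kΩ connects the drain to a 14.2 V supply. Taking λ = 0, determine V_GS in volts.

V_GS = 0.867 V

With gate tied to drain, V_GS = V_DS ≥ V_GS − V_TN, so the device is in saturation.
k_n = μ_nC_ox · (W/L) = 4.98 mA/V².
KCL at the drain: ½ k_n (V_GS − V_TN)² = (V_DD − V_GS)/R.
Let x = V_GS − 0.511. Then 105 x² + x − 13.69 = 0, giving x = 0.356 V (positive root), so V_GS = 0.867 V.
I_D = (V_DD − V_GS)/R = (14.2 − 0.867) / 42.3 = 0.315 mA.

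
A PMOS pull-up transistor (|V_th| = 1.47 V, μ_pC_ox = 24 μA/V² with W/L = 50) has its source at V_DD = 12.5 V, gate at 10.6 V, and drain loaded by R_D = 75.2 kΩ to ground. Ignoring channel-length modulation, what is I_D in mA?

I_D = 0.111 mA

V_SG = V_DD − V_G = 12.5 − 10.6 = 1.9 V, so V_ov = 1.9 − 1.47 = 0.43 V.
k_p = μ_pC_ox · (W/L) = 1.2 mA/V².
Assume saturation: I_D = ½ k_p V_ov² = 0.5 × 1.2 × 0.43² = 0.111 mA, giving V_SD = V_DD − I_D R_D = 12.5 − 0.111 × 75.2 = 4.16 V.
V_SD = 4.16 V ≥ V_ov = 0.43 V, confirming saturation.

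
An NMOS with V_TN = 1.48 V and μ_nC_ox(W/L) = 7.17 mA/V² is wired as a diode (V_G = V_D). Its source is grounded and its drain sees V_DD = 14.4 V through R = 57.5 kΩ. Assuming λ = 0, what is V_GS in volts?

V_GS = 1.73 V

With gate tied to drain, V_GS = V_DS ≥ V_GS − V_TN, so the device is in saturation.
KCL at the drain: ½ k_n (V_GS − V_TN)² = (V_DD − V_GS)/R.
Let x = V_GS − 1.48. Then 206 x² + x − 12.92 = 0, giving x = 0.248 V (positive root), so V_GS = 1.73 V.
I_D = (V_DD − V_GS)/R = (14.4 − 1.73) / 57.5 = 0.22 mA.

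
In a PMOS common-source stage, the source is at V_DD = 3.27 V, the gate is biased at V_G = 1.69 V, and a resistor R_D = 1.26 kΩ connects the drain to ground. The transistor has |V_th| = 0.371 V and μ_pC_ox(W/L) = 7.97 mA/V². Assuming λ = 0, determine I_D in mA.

I_D = 2.37 mA

V_SG = V_DD − V_G = 3.27 − 1.69 = 1.58 V, so V_ov = 1.58 − 0.371 = 1.21 V.
Assume saturation: I_D = ½ k_p V_ov² = 0.5 × 7.97 × 1.21² = 5.82 mA, giving V_SD = V_DD − I_D R_D = 3.27 − 5.82 × 1.26 = -4.07 V.
But -4.07 V < V_ov = 1.21 V, so the device is actually in triode.
In triode I_D = k_p[V_ov V_SD − ½ V_SD²] and I_D = (V_DD − V_SD)/R_D. Equating: 5.02 V_SD² − 13.14 V_SD + 3.27 = 0, giving V_SD = 0.278 V (the root below V_ov).
I_D = (3.27 − 0.278) / 1.26 = 2.37 mA.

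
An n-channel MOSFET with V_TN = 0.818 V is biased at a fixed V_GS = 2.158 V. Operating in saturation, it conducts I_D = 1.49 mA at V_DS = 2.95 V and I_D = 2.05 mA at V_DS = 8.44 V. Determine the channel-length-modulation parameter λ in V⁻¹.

λ = 0.0858 V⁻¹

With V_GS fixed, I_D ∝ (1 + λ V_DS) in saturation, so I_D2/I_D1 = (1 + λ V_DS2)/(1 + λ V_DS1).
2.05/1.49 = 1.376 = (1 + 8.44 λ)/(1 + 2.95 λ).
Solving: λ (I_D1 V_DS2 − I_D2 V_DS1) = I_D2 − I_D1, so λ = (2.05 − 1.49) / (1.49 × 8.44 − 2.05 × 2.95) = 0.56 / 6.53 = 0.0858 V⁻¹.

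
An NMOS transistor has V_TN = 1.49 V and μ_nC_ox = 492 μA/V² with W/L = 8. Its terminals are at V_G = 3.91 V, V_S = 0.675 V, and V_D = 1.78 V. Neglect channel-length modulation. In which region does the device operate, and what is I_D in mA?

Triode; I_D = 5.19 mA

V_GS = V_G − V_S = 3.91 − 0.675 = 3.24 V; V_DS = V_D − V_S = 1.78 − 0.675 = 1.1 V.
k_n = μ_nC_ox · (W/L) = 3.936 mA/V².
V_ov = V_GS − V_TN = 3.24 − 1.49 = 1.75 V.
Since V_DS = 1.1 V < V_ov = 1.75 V, the device is in the triode region.
I_D = k_n [V_ov · V_DS − ½ V_DS²] = 3.936 × [1.75 × 1.1 − 0.5 × 1.1²] = 5.19 mA.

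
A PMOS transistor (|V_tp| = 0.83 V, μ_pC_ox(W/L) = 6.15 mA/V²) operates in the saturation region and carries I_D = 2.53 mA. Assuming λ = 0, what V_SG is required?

V_SG = 1.74 V

In saturation I_D = ½ k_p (V_SG − |V_tp|)², so V_SG − |V_tp| = √(2 I_D / k_p) = √(2 × 2.53 / 6.15) = 0.907 V.
V_SG = 0.83 + 0.907 = 1.74 V.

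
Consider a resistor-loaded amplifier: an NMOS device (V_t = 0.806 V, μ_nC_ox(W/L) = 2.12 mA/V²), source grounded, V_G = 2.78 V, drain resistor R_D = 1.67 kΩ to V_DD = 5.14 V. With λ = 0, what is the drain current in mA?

V_GS = V_G = 2.78 V, so V_ov = 2.78 − 0.806 = 1.97 V.
Assume saturation: I_D = ½ k_n V_ov² = 0.5 × 2.12 × 1.97² = 4.13 mA, giving V_DS = V_DD − I_D R_D = 5.14 − 4.13 × 1.67 = -1.76 V.
But -1.76 V < V_ov = 1.97 V, so the device is actually in triode.
In triode I_D = k_n[V_ov V_DS − ½ V_DS²] and I_D = (V_DD − V_DS)/R_D. Equating: 1.77 V_DS² − 7.989 V_DS + 5.14 = 0, giving V_DS = 0.777 V (the root below V_ov).
I_D = (5.14 − 0.777) / 1.67 = 2.61 mA.

I_D = 2.61 mA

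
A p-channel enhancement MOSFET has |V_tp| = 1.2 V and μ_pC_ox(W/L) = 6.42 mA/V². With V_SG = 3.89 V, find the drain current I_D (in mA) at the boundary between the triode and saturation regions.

At the boundary V_SD = V_ov = V_SG − |V_tp| = 3.89 − 1.2 = 2.69 V.
I_D = ½ k_p V_ov² = 0.5 × 6.42 × 2.69² = 23.2 mA.

I_D = 23.2 mA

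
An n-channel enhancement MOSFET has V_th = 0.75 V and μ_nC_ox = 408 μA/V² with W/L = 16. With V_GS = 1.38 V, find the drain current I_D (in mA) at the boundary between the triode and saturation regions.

At the boundary V_DS = V_ov = V_GS − V_th = 1.38 − 0.75 = 0.63 V.
k_n = μ_nC_ox · (W/L) = 6.528 mA/V².
I_D = ½ k_n V_ov² = 0.5 × 6.528 × 0.63² = 1.3 mA.

I_D = 1.30 mA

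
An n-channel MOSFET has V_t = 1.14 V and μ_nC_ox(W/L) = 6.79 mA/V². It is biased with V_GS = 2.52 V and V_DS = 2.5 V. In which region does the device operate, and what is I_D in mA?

V_ov = V_GS − V_t = 2.52 − 1.14 = 1.38 V.
Since V_DS = 2.5 V ≥ V_ov = 1.38 V, the device is in saturation.
I_D = ½ k_n V_ov² = 0.5 × 6.79 × 1.38² = 6.47 mA.

Saturation; I_D = 6.47 mA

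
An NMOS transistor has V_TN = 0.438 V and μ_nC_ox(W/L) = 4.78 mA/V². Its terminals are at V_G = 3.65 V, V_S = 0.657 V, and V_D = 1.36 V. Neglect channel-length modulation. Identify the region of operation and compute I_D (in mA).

Triode; I_D = 7.40 mA

V_GS = V_G − V_S = 3.65 − 0.657 = 2.99 V; V_DS = V_D − V_S = 1.36 − 0.657 = 0.703 V.
V_ov = V_GS − V_TN = 2.99 − 0.438 = 2.55 V.
Since V_DS = 0.703 V < V_ov = 2.55 V, the device is in the triode region.
I_D = k_n [V_ov · V_DS − ½ V_DS²] = 4.78 × [2.55 × 0.703 − 0.5 × 0.703²] = 7.4 mA.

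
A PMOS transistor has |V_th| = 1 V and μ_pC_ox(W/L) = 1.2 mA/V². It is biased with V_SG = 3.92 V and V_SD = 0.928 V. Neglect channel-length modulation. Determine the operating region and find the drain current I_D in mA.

Triode; I_D = 2.74 mA

V_ov = V_SG − |V_th| = 3.92 − 1 = 2.92 V.
Since V_SD = 0.928 V < V_ov = 2.92 V, the device is in the triode region.
I_D = k_p [V_ov · V_SD − ½ V_SD²] = 1.2 × [2.92 × 0.928 − 0.5 × 0.928²] = 2.74 mA.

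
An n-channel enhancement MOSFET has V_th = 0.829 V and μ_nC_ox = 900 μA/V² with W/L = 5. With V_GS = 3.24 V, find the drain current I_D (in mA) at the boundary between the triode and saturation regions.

At the boundary V_DS = V_ov = V_GS − V_th = 3.24 − 0.829 = 2.41 V.
k_n = μ_nC_ox · (W/L) = 4.5 mA/V².
I_D = ½ k_n V_ov² = 0.5 × 4.5 × 2.41² = 13.1 mA.

I_D = 13.1 mA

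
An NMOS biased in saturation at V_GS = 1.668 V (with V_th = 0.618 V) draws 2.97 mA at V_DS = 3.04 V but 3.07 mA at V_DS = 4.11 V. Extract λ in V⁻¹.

With V_GS fixed, I_D ∝ (1 + λ V_DS) in saturation, so I_D2/I_D1 = (1 + λ V_DS2)/(1 + λ V_DS1).
3.07/2.97 = 1.034 = (1 + 4.11 λ)/(1 + 3.04 λ).
Solving: λ (I_D1 V_DS2 − I_D2 V_DS1) = I_D2 − I_D1, so λ = (3.07 − 2.97) / (2.97 × 4.11 − 3.07 × 3.04) = 0.1 / 2.87 = 0.0348 V⁻¹.

λ = 0.0348 V⁻¹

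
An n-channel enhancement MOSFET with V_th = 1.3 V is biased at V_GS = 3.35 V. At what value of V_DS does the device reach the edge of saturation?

V_DS,sat = 2.05 V

The boundary between triode and saturation is V_DS = V_GS − V_th = V_ov.
V_ov = 3.35 − 1.3 = 2.05 V.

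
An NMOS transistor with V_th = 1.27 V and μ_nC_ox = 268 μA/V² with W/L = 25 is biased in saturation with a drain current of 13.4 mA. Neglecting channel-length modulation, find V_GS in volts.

V_GS = 3.27 V

k_n = μ_nC_ox · (W/L) = 6.7 mA/V².
In saturation I_D = ½ k_n (V_GS − V_th)², so V_GS − V_th = √(2 I_D / k_n) = √(2 × 13.4 / 6.7) = 2 V.
V_GS = 1.27 + 2 = 3.27 V.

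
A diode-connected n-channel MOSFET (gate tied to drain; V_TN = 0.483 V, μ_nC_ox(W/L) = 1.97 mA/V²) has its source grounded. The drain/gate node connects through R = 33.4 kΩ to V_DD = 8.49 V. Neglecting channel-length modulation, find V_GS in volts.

V_GS = 0.961 V

With gate tied to drain, V_GS = V_DS ≥ V_GS − V_TN, so the device is in saturation.
KCL at the drain: ½ k_n (V_GS − V_TN)² = (V_DD − V_GS)/R.
Let x = V_GS − 0.483. Then 32.9 x² + x − 8.007 = 0, giving x = 0.478 V (positive root), so V_GS = 0.961 V.
I_D = (V_DD − V_GS)/R = (8.49 − 0.961) / 33.4 = 0.225 mA.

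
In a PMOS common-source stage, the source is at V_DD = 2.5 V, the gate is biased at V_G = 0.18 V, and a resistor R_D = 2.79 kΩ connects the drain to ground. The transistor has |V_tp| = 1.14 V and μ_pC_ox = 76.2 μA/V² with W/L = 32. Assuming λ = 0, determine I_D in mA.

V_SG = V_DD − V_G = 2.5 − 0.18 = 2.32 V, so V_ov = 2.32 − 1.14 = 1.18 V.
k_p = μ_pC_ox · (W/L) = 2.438 mA/V².
Assume saturation: I_D = ½ k_p V_ov² = 0.5 × 2.438 × 1.18² = 1.7 mA, giving V_SD = V_DD − I_D R_D = 2.5 − 1.7 × 2.79 = -2.24 V.
But -2.24 V < V_ov = 1.18 V, so the device is actually in triode.
In triode I_D = k_p[V_ov V_SD − ½ V_SD²] and I_D = (V_DD − V_SD)/R_D. Equating: 3.4 V_SD² − 9.028 V_SD + 2.5 = 0, giving V_SD = 0.314 V (the root below V_ov).
I_D = (2.5 − 0.314) / 2.79 = 0.783 mA.

I_D = 0.783 mA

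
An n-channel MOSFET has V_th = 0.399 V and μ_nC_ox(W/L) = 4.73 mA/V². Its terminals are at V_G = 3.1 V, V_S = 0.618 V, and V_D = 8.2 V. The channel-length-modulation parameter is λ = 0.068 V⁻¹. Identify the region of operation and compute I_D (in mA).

Saturation; I_D = 15.6 mA

V_GS = V_G − V_S = 3.1 − 0.618 = 2.48 V; V_DS = V_D − V_S = 8.2 − 0.618 = 7.58 V.
V_ov = V_GS − V_th = 2.48 − 0.399 = 2.08 V.
Since V_DS = 7.58 V ≥ V_ov = 2.08 V, the device is in saturation.
I_D = ½ k_n V_ov² (1 + λ V_DS) = 0.5 × 4.73 × 2.08² × (1 + 0.068 × 7.58) = 15.6 mA.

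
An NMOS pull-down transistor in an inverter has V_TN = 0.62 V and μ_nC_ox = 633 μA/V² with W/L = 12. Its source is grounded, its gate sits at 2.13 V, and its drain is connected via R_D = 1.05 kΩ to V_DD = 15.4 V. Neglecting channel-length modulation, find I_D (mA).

V_GS = V_G = 2.13 V, so V_ov = 2.13 − 0.62 = 1.51 V.
k_n = μ_nC_ox · (W/L) = 7.596 mA/V².
Assume saturation: I_D = ½ k_n V_ov² = 0.5 × 7.596 × 1.51² = 8.66 mA, giving V_DS = V_DD − I_D R_D = 15.4 − 8.66 × 1.05 = 6.31 V.
V_DS = 6.31 V ≥ V_ov = 1.51 V, confirming saturation.

I_D = 8.66 mA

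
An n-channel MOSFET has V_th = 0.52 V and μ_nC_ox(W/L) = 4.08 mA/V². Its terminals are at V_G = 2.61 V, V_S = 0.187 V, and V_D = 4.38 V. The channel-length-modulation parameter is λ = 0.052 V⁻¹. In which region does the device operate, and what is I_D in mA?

Saturation; I_D = 9.00 mA

V_GS = V_G − V_S = 2.61 − 0.187 = 2.42 V; V_DS = V_D − V_S = 4.38 − 0.187 = 4.19 V.
V_ov = V_GS − V_th = 2.42 − 0.52 = 1.9 V.
Since V_DS = 4.19 V ≥ V_ov = 1.9 V, the device is in saturation.
I_D = ½ k_n V_ov² (1 + λ V_DS) = 0.5 × 4.08 × 1.9² × (1 + 0.052 × 4.19) = 9 mA.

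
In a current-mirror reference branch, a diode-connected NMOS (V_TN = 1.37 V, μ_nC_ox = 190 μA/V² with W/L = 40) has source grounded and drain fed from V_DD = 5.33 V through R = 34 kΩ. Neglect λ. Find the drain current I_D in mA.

With gate tied to drain, V_GS = V_DS ≥ V_GS − V_TN, so the device is in saturation.
k_n = μ_nC_ox · (W/L) = 7.6 mA/V².
KCL at the drain: ½ k_n (V_GS − V_TN)² = (V_DD − V_GS)/R.
Let x = V_GS − 1.37. Then 129 x² + x − 3.96 = 0, giving x = 0.171 V (positive root), so V_GS = 1.54 V.
I_D = (V_DD − V_GS)/R = (5.33 − 1.54) / 34 = 0.111 mA.

I_D = 0.111 mA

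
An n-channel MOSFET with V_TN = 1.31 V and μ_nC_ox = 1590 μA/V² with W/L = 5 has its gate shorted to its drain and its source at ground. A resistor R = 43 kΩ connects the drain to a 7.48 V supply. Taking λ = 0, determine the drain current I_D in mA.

I_D = 0.139 mA

With gate tied to drain, V_GS = V_DS ≥ V_GS − V_TN, so the device is in saturation.
k_n = μ_nC_ox · (W/L) = 7.95 mA/V².
KCL at the drain: ½ k_n (V_GS − V_TN)² = (V_DD − V_GS)/R.
Let x = V_GS − 1.31. Then 171 x² + x − 6.17 = 0, giving x = 0.187 V (positive root), so V_GS = 1.5 V.
I_D = (V_DD − V_GS)/R = (7.48 − 1.5) / 43 = 0.139 mA.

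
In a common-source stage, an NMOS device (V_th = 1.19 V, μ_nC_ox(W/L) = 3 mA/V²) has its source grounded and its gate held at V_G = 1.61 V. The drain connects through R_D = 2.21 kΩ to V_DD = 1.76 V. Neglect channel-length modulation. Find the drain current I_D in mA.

V_GS = V_G = 1.61 V, so V_ov = 1.61 − 1.19 = 0.42 V.
Assume saturation: I_D = ½ k_n V_ov² = 0.5 × 3 × 0.42² = 0.265 mA, giving V_DS = V_DD − I_D R_D = 1.76 − 0.265 × 2.21 = 1.18 V.
V_DS = 1.18 V ≥ V_ov = 0.42 V, confirming saturation.

I_D = 0.265 mA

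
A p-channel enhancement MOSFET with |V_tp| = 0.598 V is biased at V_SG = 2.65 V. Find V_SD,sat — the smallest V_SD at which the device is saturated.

The boundary between triode and saturation is V_SD = V_SG − |V_tp| = V_ov.
V_ov = 2.65 − 0.598 = 2.05 V.

V_SD,sat = 2.05 V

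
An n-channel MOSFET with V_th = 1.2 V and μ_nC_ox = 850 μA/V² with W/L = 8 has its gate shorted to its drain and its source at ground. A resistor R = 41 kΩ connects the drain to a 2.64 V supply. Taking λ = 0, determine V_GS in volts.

With gate tied to drain, V_GS = V_DS ≥ V_GS − V_th, so the device is in saturation.
k_n = μ_nC_ox · (W/L) = 6.8 mA/V².
KCL at the drain: ½ k_n (V_GS − V_th)² = (V_DD − V_GS)/R.
Let x = V_GS − 1.2. Then 139 x² + x − 1.44 = 0, giving x = 0.0981 V (positive root), so V_GS = 1.3 V.
I_D = (V_DD − V_GS)/R = (2.64 − 1.3) / 41 = 0.0327 mA.

V_GS = 1.30 V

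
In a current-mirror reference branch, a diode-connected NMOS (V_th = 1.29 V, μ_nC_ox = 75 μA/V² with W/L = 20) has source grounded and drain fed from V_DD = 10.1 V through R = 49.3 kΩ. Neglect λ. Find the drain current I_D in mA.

I_D = 0.169 mA

With gate tied to drain, V_GS = V_DS ≥ V_GS − V_th, so the device is in saturation.
k_n = μ_nC_ox · (W/L) = 1.5 mA/V².
KCL at the drain: ½ k_n (V_GS − V_th)² = (V_DD − V_GS)/R.
Let x = V_GS − 1.29. Then 37 x² + x − 8.81 = 0, giving x = 0.475 V (positive root), so V_GS = 1.76 V.
I_D = (V_DD − V_GS)/R = (10.1 − 1.76) / 49.3 = 0.169 mA.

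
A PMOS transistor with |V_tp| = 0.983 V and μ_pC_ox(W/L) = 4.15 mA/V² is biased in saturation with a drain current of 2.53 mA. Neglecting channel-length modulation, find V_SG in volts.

In saturation I_D = ½ k_p (V_SG − |V_tp|)², so V_SG − |V_tp| = √(2 I_D / k_p) = √(2 × 2.53 / 4.15) = 1.1 V.
V_SG = 0.983 + 1.1 = 2.09 V.

V_SG = 2.09 V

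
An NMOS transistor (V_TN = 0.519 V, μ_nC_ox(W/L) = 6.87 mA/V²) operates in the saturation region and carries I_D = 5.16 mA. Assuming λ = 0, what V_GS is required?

In saturation I_D = ½ k_n (V_GS − V_TN)², so V_GS − V_TN = √(2 I_D / k_n) = √(2 × 5.16 / 6.87) = 1.23 V.
V_GS = 0.519 + 1.23 = 1.74 V.

V_GS = 1.74 V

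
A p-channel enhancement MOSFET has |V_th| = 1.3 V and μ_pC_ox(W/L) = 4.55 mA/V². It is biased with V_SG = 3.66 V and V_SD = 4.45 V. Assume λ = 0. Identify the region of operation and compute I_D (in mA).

V_ov = V_SG − |V_th| = 3.66 − 1.3 = 2.36 V.
Since V_SD = 4.45 V ≥ V_ov = 2.36 V, the device is in saturation.
I_D = ½ k_p V_ov² = 0.5 × 4.55 × 2.36² = 12.7 mA.

Saturation; I_D = 12.7 mA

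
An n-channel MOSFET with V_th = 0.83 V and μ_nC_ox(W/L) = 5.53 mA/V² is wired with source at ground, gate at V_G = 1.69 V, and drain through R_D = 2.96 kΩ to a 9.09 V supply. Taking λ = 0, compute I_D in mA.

V_GS = V_G = 1.69 V, so V_ov = 1.69 − 0.83 = 0.86 V.
Assume saturation: I_D = ½ k_n V_ov² = 0.5 × 5.53 × 0.86² = 2.04 mA, giving V_DS = V_DD − I_D R_D = 9.09 − 2.04 × 2.96 = 3.04 V.
V_DS = 3.04 V ≥ V_ov = 0.86 V, confirming saturation.

I_D = 2.04 mA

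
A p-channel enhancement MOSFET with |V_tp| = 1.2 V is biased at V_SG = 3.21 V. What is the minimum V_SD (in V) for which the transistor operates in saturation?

V_SD,sat = 2.01 V

The boundary between triode and saturation is V_SD = V_SG − |V_tp| = V_ov.
V_ov = 3.21 − 1.2 = 2.01 V.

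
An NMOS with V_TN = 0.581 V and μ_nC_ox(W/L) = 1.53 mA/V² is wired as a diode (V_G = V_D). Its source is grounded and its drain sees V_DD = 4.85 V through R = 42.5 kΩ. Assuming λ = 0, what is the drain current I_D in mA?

With gate tied to drain, V_GS = V_DS ≥ V_GS − V_TN, so the device is in saturation.
KCL at the drain: ½ k_n (V_GS − V_TN)² = (V_DD − V_GS)/R.
Let x = V_GS − 0.581. Then 32.5 x² + x − 4.269 = 0, giving x = 0.347 V (positive root), so V_GS = 0.928 V.
I_D = (V_DD − V_GS)/R = (4.85 − 0.928) / 42.5 = 0.0923 mA.

I_D = 0.0923 mA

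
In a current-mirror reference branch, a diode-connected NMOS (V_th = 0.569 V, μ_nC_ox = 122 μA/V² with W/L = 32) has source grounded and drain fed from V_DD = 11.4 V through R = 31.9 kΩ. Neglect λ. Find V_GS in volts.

V_GS = 0.978 V

With gate tied to drain, V_GS = V_DS ≥ V_GS − V_th, so the device is in saturation.
k_n = μ_nC_ox · (W/L) = 3.904 mA/V².
KCL at the drain: ½ k_n (V_GS − V_th)² = (V_DD − V_GS)/R.
Let x = V_GS − 0.569. Then 62.3 x² + x − 10.83 = 0, giving x = 0.409 V (positive root), so V_GS = 0.978 V.
I_D = (V_DD − V_GS)/R = (11.4 − 0.978) / 31.9 = 0.327 mA.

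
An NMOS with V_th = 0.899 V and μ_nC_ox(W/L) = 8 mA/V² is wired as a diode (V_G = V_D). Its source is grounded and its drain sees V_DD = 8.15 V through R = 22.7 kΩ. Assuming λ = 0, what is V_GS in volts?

V_GS = 1.18 V

With gate tied to drain, V_GS = V_DS ≥ V_GS − V_th, so the device is in saturation.
KCL at the drain: ½ k_n (V_GS − V_th)² = (V_DD − V_GS)/R.
Let x = V_GS − 0.899. Then 90.8 x² + x − 7.251 = 0, giving x = 0.277 V (positive root), so V_GS = 1.18 V.
I_D = (V_DD − V_GS)/R = (8.15 − 1.18) / 22.7 = 0.307 mA.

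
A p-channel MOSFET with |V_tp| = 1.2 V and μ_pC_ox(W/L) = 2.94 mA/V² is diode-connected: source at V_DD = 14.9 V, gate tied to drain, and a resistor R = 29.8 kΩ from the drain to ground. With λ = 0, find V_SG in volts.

With gate tied to drain, V_SG = V_SD ≥ V_SG − |V_tp|, so the device is in saturation.
KCL at the drain: ½ k_p (V_SG − |V_tp|)² = (V_DD − V_SG)/R.
Let x = V_SG − 1.2. Then 43.8 x² + x − 13.7 = 0, giving x = 0.548 V (positive root), so V_SG = 1.75 V.
I_D = (V_DD − V_SG)/R = (14.9 − 1.75) / 29.8 = 0.441 mA.

V_SG = 1.75 V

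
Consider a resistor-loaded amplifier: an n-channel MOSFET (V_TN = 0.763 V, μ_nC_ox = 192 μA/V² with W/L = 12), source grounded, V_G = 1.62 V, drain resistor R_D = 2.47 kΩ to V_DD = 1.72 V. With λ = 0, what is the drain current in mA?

V_GS = V_G = 1.62 V, so V_ov = 1.62 − 0.763 = 0.857 V.
k_n = μ_nC_ox · (W/L) = 2.304 mA/V².
Assume saturation: I_D = ½ k_n V_ov² = 0.5 × 2.304 × 0.857² = 0.846 mA, giving V_DS = V_DD − I_D R_D = 1.72 − 0.846 × 2.47 = -0.37 V.
But -0.37 V < V_ov = 0.857 V, so the device is actually in triode.
In triode I_D = k_n[V_ov V_DS − ½ V_DS²] and I_D = (V_DD − V_DS)/R_D. Equating: 2.85 V_DS² − 5.877 V_DS + 1.72 = 0, giving V_DS = 0.353 V (the root below V_ov).
I_D = (1.72 − 0.353) / 2.47 = 0.553 mA.

I_D = 0.553 mA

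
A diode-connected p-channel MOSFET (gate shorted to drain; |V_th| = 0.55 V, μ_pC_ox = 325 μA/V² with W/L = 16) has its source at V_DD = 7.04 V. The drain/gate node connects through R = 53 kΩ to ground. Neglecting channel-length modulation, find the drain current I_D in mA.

With gate tied to drain, V_SG = V_SD ≥ V_SG − |V_th|, so the device is in saturation.
k_p = μ_pC_ox · (W/L) = 5.2 mA/V².
KCL at the drain: ½ k_p (V_SG − |V_th|)² = (V_DD − V_SG)/R.
Let x = V_SG − 0.55. Then 138 x² + x − 6.49 = 0, giving x = 0.213 V (positive root), so V_SG = 0.763 V.
I_D = (V_DD − V_SG)/R = (7.04 − 0.763) / 53 = 0.118 mA.

I_D = 0.118 mA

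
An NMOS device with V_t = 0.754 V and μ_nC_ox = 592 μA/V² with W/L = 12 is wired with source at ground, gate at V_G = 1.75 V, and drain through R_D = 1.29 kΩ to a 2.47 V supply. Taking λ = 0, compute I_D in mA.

V_GS = V_G = 1.75 V, so V_ov = 1.75 − 0.754 = 0.996 V.
k_n = μ_nC_ox · (W/L) = 7.104 mA/V².
Assume saturation: I_D = ½ k_n V_ov² = 0.5 × 7.104 × 0.996² = 3.52 mA, giving V_DS = V_DD − I_D R_D = 2.47 − 3.52 × 1.29 = -2.08 V.
But -2.08 V < V_ov = 0.996 V, so the device is actually in triode.
In triode I_D = k_n[V_ov V_DS − ½ V_DS²] and I_D = (V_DD − V_DS)/R_D. Equating: 4.58 V_DS² − 10.13 V_DS + 2.47 = 0, giving V_DS = 0.279 V (the root below V_ov).
I_D = (2.47 − 0.279) / 1.29 = 1.7 mA.

I_D = 1.70 mA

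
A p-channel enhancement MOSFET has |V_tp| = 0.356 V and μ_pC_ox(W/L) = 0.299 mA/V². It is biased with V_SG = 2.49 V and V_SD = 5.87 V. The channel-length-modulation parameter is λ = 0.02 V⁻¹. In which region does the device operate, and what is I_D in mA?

V_ov = V_SG − |V_tp| = 2.49 − 0.356 = 2.13 V.
Since V_SD = 5.87 V ≥ V_ov = 2.13 V, the device is in saturation.
I_D = ½ k_p V_ov² (1 + λ V_SD) = 0.5 × 0.299 × 2.13² × (1 + 0.02 × 5.87) = 0.761 mA.

Saturation; I_D = 0.761 mA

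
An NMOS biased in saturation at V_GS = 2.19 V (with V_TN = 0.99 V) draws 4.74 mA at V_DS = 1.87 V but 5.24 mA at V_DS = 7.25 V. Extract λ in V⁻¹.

λ = 0.0204 V⁻¹

With V_GS fixed, I_D ∝ (1 + λ V_DS) in saturation, so I_D2/I_D1 = (1 + λ V_DS2)/(1 + λ V_DS1).
5.24/4.74 = 1.105 = (1 + 7.25 λ)/(1 + 1.87 λ).
Solving: λ (I_D1 V_DS2 − I_D2 V_DS1) = I_D2 − I_D1, so λ = (5.24 − 4.74) / (4.74 × 7.25 − 5.24 × 1.87) = 0.5 / 24.6 = 0.0204 V⁻¹.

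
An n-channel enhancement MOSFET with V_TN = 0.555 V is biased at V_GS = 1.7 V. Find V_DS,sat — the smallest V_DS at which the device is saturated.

V_DS,sat = 1.15 V

The boundary between triode and saturation is V_DS = V_GS − V_TN = V_ov.
V_ov = 1.7 − 0.555 = 1.15 V.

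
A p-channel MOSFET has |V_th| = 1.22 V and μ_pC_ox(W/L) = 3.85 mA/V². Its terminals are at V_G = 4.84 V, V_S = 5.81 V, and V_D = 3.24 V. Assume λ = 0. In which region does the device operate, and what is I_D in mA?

V_SG = V_S − V_G = 5.81 − 4.84 = 0.97 V; V_SD = V_S − V_D = 5.81 − 3.24 = 2.57 V.
V_SG = 0.97 V < |V_th| = 1.22 V, so the transistor is in cutoff.

Cutoff; I_D = 0 mA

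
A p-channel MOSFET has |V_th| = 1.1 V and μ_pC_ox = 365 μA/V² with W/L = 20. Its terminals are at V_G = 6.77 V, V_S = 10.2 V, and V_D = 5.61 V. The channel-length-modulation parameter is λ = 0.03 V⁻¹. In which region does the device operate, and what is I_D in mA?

Saturation; I_D = 22.5 mA

V_SG = V_S − V_G = 10.2 − 6.77 = 3.43 V; V_SD = V_S − V_D = 10.2 − 5.61 = 4.59 V.
k_p = μ_pC_ox · (W/L) = 7.3 mA/V².
V_ov = V_SG − |V_th| = 3.43 − 1.1 = 2.33 V.
Since V_SD = 4.59 V ≥ V_ov = 2.33 V, the device is in saturation.
I_D = ½ k_p V_ov² (1 + λ V_SD) = 0.5 × 7.3 × 2.33² × (1 + 0.03 × 4.59) = 22.5 mA.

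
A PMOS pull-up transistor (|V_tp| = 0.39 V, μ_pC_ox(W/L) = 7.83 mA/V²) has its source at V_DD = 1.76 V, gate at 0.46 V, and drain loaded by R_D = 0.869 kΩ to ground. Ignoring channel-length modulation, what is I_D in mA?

I_D = 1.70 mA

V_SG = V_DD − V_G = 1.76 − 0.46 = 1.3 V, so V_ov = 1.3 − 0.39 = 0.91 V.
Assume saturation: I_D = ½ k_p V_ov² = 0.5 × 7.83 × 0.91² = 3.24 mA, giving V_SD = V_DD − I_D R_D = 1.76 − 3.24 × 0.869 = -1.06 V.
But -1.06 V < V_ov = 0.91 V, so the device is actually in triode.
In triode I_D = k_p[V_ov V_SD − ½ V_SD²] and I_D = (V_DD − V_SD)/R_D. Equating: 3.4 V_SD² − 7.192 V_SD + 1.76 = 0, giving V_SD = 0.282 V (the root below V_ov).
I_D = (1.76 − 0.282) / 0.869 = 1.7 mA.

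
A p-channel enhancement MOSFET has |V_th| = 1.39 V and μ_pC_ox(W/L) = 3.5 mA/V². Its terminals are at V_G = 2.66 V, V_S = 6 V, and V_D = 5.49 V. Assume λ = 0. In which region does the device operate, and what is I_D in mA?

V_SG = V_S − V_G = 6 − 2.66 = 3.34 V; V_SD = V_S − V_D = 6 − 5.49 = 0.51 V.
V_ov = V_SG − |V_th| = 3.34 − 1.39 = 1.95 V.
Since V_SD = 0.51 V < V_ov = 1.95 V, the device is in the triode region.
I_D = k_p [V_ov · V_SD − ½ V_SD²] = 3.5 × [1.95 × 0.51 − 0.5 × 0.51²] = 3.03 mA.

Triode; I_D = 3.03 mA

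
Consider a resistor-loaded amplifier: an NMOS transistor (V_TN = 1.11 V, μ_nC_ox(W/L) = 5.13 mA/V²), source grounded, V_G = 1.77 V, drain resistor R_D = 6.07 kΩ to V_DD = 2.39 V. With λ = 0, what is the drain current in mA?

I_D = 0.374 mA

V_GS = V_G = 1.77 V, so V_ov = 1.77 − 1.11 = 0.66 V.
Assume saturation: I_D = ½ k_n V_ov² = 0.5 × 5.13 × 0.66² = 1.12 mA, giving V_DS = V_DD − I_D R_D = 2.39 − 1.12 × 6.07 = -4.39 V.
But -4.39 V < V_ov = 0.66 V, so the device is actually in triode.
In triode I_D = k_n[V_ov V_DS − ½ V_DS²] and I_D = (V_DD − V_DS)/R_D. Equating: 15.6 V_DS² − 21.55 V_DS + 2.39 = 0, giving V_DS = 0.122 V (the root below V_ov).
I_D = (2.39 − 0.122) / 6.07 = 0.374 mA.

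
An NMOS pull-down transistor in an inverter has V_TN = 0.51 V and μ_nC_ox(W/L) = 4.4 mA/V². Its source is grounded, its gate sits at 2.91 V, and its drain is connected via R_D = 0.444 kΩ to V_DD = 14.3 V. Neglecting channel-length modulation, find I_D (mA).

I_D = 12.7 mA

V_GS = V_G = 2.91 V, so V_ov = 2.91 − 0.51 = 2.4 V.
Assume saturation: I_D = ½ k_n V_ov² = 0.5 × 4.4 × 2.4² = 12.7 mA, giving V_DS = V_DD − I_D R_D = 14.3 − 12.7 × 0.444 = 8.67 V.
V_DS = 8.67 V ≥ V_ov = 2.4 V, confirming saturation.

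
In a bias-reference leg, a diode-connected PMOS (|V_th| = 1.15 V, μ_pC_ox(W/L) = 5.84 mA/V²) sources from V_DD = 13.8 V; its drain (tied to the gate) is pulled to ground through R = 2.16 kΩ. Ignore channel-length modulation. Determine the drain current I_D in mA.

With gate tied to drain, V_SG = V_SD ≥ V_SG − |V_th|, so the device is in saturation.
KCL at the drain: ½ k_p (V_SG − |V_th|)² = (V_DD − V_SG)/R.
Let x = V_SG − 1.15. Then 6.31 x² + x − 12.65 = 0, giving x = 1.34 V (positive root), so V_SG = 2.49 V.
I_D = (V_DD − V_SG)/R = (13.8 − 2.49) / 2.16 = 5.24 mA.

I_D = 5.24 mA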